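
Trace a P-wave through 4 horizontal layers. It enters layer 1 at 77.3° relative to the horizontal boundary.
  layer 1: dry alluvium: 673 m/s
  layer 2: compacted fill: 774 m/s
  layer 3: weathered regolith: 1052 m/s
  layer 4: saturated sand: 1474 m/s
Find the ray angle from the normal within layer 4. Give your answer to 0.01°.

28.78°

From the normal: θ₁ = 90° − 77.3° = 12.7°.
Ray parameter p = sin 12.7° / 673 = 3.2667e-04 s/m.
sin θ_4 = p·V_4 = 3.2667e-04 × 1474 = 0.4815.
θ_4 = 28.78° from the vertical.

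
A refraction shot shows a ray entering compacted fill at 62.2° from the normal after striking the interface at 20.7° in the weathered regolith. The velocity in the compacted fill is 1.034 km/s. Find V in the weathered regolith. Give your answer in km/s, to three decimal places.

sin 20.7° = 0.3535; sin 62.2° = 0.8846.
V₁ = V₂·(sin θ₁/sin θ₂) = 1.034·(0.3535/0.8846) = 0.413 km/s.

0.413 km/s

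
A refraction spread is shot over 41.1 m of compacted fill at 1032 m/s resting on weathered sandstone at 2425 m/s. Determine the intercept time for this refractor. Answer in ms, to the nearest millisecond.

72 ms

θ_c = arcsin(V₁/V₂) = arcsin(1032/2425) = 25.19°; cos θ_c = 0.9049.
tᵢ = 2h·cos θ_c / V₁ = 2·41.1·0.9049 / 1032 = 0.07208 s.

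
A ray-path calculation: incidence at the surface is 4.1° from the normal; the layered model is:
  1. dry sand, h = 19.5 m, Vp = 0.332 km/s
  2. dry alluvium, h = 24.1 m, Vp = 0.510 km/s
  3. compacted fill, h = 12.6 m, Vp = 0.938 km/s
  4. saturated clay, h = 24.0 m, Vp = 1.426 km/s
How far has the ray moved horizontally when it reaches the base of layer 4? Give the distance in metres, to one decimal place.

14.4 m

Apply Snell's law at each interface; in layer i the horizontal offset is hᵢ·tan θᵢ.
Layer 1: θ = 4.10°; offset = 19.5·tan 4.10° = 1.398 m.
Layer 2: sin θ = 0.510·sin 4.1°/0.332 = 0.1098, θ = 6.31°; offset = 24.1·tan 6.31° = 2.663 m.
Layer 3: sin θ = 0.938·sin 4.1°/0.332 = 0.2020, θ = 11.65°; offset = 12.6·tan 11.65° = 2.599 m.
Layer 4: sin θ = 1.426·sin 4.1°/0.332 = 0.3071, θ = 17.88°; offset = 24.0·tan 17.88° = 7.744 m.
Σ offsets = 14.404 m.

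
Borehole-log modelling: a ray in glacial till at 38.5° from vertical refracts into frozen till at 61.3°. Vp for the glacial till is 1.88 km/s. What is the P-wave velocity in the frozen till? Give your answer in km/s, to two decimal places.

2.65 km/s

Snell's law: sin 38.5°/V₁ = sin 61.3°/V₂.
V₂ = V₁·sin 61.3°/sin 38.5° = 1.88 × 1.4090 = 2.65 km/s.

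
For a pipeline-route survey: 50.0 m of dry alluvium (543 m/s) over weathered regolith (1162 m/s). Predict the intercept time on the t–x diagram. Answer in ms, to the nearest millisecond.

163 ms

tᵢ = 2h·√(V₂²−V₁²)/(V₁V₂).
√(V₂²−V₁²) = √(1162²−543²) = 1027.3 m/s.
tᵢ = 2·50.0·1027.3/(543·1162) = 0.16282 s.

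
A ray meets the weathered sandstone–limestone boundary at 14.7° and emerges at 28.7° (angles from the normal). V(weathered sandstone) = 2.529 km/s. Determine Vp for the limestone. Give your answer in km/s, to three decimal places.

4.786 km/s

sin 14.7° = 0.2538; sin 28.7° = 0.4802.
V₂ = V₁·(sin θ₂/sin θ₁) = 2.529·(0.4802/0.2538) = 4.786 km/s.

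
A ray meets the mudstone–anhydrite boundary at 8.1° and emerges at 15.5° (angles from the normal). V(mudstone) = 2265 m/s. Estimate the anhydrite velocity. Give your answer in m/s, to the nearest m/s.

Snell's law: sin 8.1°/V₁ = sin 15.5°/V₂.
V₂ = V₁·sin 15.5°/sin 8.1° = 2265 × 1.8966 = 4295.88 m/s.

4296 m/s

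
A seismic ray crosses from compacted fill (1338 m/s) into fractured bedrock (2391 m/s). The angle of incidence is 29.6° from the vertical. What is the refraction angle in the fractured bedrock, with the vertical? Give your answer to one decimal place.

Snell's law: sin θ₂ = (V₂/V₁)·sin θ₁ = (2391/1338)·sin 29.6° = 0.8827.
θ₂ = sin⁻¹(0.8827) = 61.97° (from vertical).

62.0°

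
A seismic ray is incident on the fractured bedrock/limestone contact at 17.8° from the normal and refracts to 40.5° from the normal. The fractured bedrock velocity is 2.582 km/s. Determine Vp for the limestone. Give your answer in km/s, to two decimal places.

sin 17.8° = 0.3057; sin 40.5° = 0.6494.
V₂ = V₁·(sin θ₂/sin θ₁) = 2.582·(0.6494/0.3057) = 5.49 km/s.

5.49 km/s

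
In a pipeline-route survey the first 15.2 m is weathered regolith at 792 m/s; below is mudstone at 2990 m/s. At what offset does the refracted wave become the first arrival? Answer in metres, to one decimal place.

x_cross = 2h·√((V₂+V₁)/(V₂−V₁)).
(V₂+V₁)/(V₂−V₁) = (2990+792)/(2990−792) = 1.7207; √ = 1.3117.
x_cross = 2·15.2·1.3117 = 39.88 m.

39.9 m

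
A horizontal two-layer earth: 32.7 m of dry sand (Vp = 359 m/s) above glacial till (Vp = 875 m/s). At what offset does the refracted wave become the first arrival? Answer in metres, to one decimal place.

x_cross = 2h·√((V₂+V₁)/(V₂−V₁)).
(V₂+V₁)/(V₂−V₁) = (875+359)/(875−359) = 2.3915; √ = 1.5464.
x_cross = 2·32.7·1.5464 = 101.14 m.

101.1 m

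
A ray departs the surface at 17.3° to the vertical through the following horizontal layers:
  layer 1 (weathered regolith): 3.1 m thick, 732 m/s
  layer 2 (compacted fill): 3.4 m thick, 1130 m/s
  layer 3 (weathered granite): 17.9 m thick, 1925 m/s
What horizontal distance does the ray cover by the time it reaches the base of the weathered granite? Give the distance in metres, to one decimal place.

25.2 m

Apply Snell's law at each interface; in layer i the horizontal offset is hᵢ·tan θᵢ.
Layer 1: θ = 17.30°; offset = 3.1·tan 17.30° = 0.966 m.
Layer 2: sin θ = 1130·sin 17.3°/732 = 0.4591, θ = 27.33°; offset = 3.4·tan 27.33° = 1.757 m.
Layer 3: sin θ = 1925·sin 17.3°/732 = 0.7820, θ = 51.45°; offset = 17.9·tan 51.45° = 22.461 m.
Total horizontal offset = 25.183 m.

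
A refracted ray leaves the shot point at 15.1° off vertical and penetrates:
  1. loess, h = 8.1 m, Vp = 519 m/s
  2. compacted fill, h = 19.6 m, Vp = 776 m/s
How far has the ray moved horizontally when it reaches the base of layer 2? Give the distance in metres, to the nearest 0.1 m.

Ray parameter p = sin 15.1° / 519 m/s = 5.0194e-04 s/m.
Layer 1: θ = 15.10°; offset = 8.1·tan 15.10° = 2.186 m.
Layer 2: sin θ = p·776 = 0.3895 → θ = 22.92°; offset = 19.6·tan 22.92° = 8.289 m.
Total horizontal offset = 10.474 m.

10.5 m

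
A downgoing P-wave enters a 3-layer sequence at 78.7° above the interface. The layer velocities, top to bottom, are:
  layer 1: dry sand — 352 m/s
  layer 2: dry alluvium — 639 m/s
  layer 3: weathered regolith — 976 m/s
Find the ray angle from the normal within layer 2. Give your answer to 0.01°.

From the normal: θ₁ = 90° − 78.7° = 11.3°.
Snell's law across each interface conserves sin θ / V, so sin θ_2 = V_2·sin θ₁/V₁.
sin θ_2 = 639 × sin 11.3° / 352 = 0.3557.
θ_2 = arcsin 0.3557 = 20.84°.

20.84°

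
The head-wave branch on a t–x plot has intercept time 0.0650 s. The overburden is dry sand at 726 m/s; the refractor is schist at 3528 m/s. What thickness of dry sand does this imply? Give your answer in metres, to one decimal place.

24.1 m

h = tᵢ·V₁·V₂ / (2·√(V₂²−V₁²)).
√(V₂²−V₁²) = √(3528² − 726²) = 3452.5 m/s.
h = 0.065 s × 726 × 3528 / (2 × 3452.5) = 24.11 m.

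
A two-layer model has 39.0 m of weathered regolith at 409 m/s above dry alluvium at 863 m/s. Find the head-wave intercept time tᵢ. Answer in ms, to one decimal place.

tᵢ = 2h·√(V₂²−V₁²)/(V₁V₂).
√(V₂²−V₁²) = √(863²−409²) = 759.9 m/s.
tᵢ = 2·39.0·759.9/(409·863) = 0.16793 s.

167.9 ms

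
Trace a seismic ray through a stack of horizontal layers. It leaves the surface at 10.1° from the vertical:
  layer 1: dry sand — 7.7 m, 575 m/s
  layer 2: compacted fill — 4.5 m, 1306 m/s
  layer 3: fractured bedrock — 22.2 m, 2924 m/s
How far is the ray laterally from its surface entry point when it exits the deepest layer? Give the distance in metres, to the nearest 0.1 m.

47.1 m

Apply Snell's law at each interface; in layer i the horizontal offset is hᵢ·tan θᵢ.
Layer 1: θ = 10.10°; offset = 7.7·tan 10.10° = 1.372 m.
Layer 2: sin θ = 1306·sin 10.1°/575 = 0.3983, θ = 23.47°; offset = 4.5·tan 23.47° = 1.954 m.
Layer 3: sin θ = 2924·sin 10.1°/575 = 0.8918, θ = 63.10°; offset = 22.2·tan 63.10° = 43.754 m.
Total horizontal offset = 47.080 m.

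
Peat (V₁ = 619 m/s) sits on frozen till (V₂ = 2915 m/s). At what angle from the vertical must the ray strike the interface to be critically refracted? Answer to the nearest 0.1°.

12.3°

At critical incidence the refracted ray runs along the interface (θ₂ = 90°), so sin θ_c = V₁/V₂.
θ_c = arcsin(619/2915) = arcsin 0.2123 = 12.26°.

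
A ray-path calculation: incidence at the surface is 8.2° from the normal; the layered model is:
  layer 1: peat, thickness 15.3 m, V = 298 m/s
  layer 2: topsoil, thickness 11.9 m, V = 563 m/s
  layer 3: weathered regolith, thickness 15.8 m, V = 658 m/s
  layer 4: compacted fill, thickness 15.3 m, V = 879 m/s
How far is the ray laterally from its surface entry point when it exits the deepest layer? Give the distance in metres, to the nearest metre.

p = sin θ₁/V₁ = sin 8.2°/298 = 4.7862e-04 s/m is conserved through the stack.
Layer 1: θ = 8.20°; offset = 15.3·tan 8.20° = 2.205 m.
Layer 2: sin θ = p·563 = 0.2695 → θ = 15.63°; offset = 11.9·tan 15.63° = 3.330 m.
Layer 3: sin θ = p·658 = 0.3149 → θ = 18.36°; offset = 15.8·tan 18.36° = 5.243 m.
Layer 4: sin θ = p·879 = 0.4207 → θ = 24.88°; offset = 15.3·tan 24.88° = 7.095 m.
Σ offsets = 17.873 m.

18 m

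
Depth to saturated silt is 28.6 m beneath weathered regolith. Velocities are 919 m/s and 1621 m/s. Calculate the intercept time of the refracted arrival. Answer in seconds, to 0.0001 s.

0.0513 s

θ_c = arcsin(V₁/V₂) = arcsin(919/1621) = 34.54°; cos θ_c = 0.8238.
tᵢ = 2h·cos θ_c / V₁ = 2·28.6·0.8238 / 919 = 0.05127 s.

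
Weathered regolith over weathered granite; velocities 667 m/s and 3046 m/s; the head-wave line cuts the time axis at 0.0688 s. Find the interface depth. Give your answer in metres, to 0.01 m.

23.52 m

θ_c = arcsin(667/3046) = 12.65°; cos θ_c = 0.9757.
tᵢ = 2h cos θ_c/V₁ ⇒ h = tᵢ·V₁/(2 cos θ_c) = 0.0688·667/(2·0.9757) = 23.52 m.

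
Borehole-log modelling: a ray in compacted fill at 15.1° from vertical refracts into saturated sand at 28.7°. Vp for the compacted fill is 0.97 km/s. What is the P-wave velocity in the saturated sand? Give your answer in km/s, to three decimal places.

Snell's law: sin 15.1°/V₁ = sin 28.7°/V₂.
V₂ = V₁·sin 28.7°/sin 15.1° = 0.97 × 1.8434 = 1.788 km/s.

1.788 km/s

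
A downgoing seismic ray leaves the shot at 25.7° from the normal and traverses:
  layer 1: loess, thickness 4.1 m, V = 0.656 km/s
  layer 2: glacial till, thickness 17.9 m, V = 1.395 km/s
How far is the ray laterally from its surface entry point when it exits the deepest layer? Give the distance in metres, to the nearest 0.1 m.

44.7 m

Apply Snell's law at each interface; in layer i the horizontal offset is hᵢ·tan θᵢ.
Layer 1: θ = 25.70°; offset = 4.1·tan 25.70° = 1.973 m.
Layer 2: sin θ = 1.395·sin 25.7°/0.656 = 0.9222, θ = 67.25°; offset = 17.9·tan 67.25° = 42.682 m.
Summing the layer offsets gives 44.655 m.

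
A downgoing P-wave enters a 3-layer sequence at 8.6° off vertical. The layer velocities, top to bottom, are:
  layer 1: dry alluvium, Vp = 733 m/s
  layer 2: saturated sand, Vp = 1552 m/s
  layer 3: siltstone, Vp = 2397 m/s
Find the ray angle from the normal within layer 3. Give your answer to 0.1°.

29.3°

Snell's law across each interface conserves sin θ / V, so sin θ_3 = V_3·sin θ₁/V₁.
sin θ_3 = 2397 × sin 8.6° / 733 = 0.4890.
θ_3 = arcsin 0.4890 = 29.27°.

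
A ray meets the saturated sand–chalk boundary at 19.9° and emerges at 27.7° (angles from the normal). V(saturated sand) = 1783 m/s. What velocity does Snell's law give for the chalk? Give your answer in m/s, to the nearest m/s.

sin 19.9° = 0.3404; sin 27.7° = 0.4648.
V₂ = V₁·(sin θ₂/sin θ₁) = 1783·(0.4648/0.3404) = 2434.97 m/s.

2435 m/s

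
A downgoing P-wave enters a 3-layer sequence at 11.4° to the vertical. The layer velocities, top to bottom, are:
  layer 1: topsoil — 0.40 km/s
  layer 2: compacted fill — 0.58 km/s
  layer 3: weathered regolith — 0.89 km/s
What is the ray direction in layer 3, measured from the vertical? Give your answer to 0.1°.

26.1°

Snell's law across each interface conserves sin θ / V, so sin θ_3 = V_3·sin θ₁/V₁.
sin θ_3 = 0.89 × sin 11.4° / 0.40 = 0.4398.
θ_3 = 26.09° from the vertical.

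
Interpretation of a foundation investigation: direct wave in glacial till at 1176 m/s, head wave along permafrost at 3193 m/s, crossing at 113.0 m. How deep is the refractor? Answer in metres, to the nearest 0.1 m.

38.4 m

x_cross = 2h·√((V₂+V₁)/(V₂−V₁)) → h = x_cross / (2·√((V₂+V₁)/(V₂−V₁))).
√((V₂+V₁)/(V₂−V₁)) = √((3193+1176)/(3193−1176)) = 1.4718.
h = 113.0 / (2·1.4718) = 38.39 m.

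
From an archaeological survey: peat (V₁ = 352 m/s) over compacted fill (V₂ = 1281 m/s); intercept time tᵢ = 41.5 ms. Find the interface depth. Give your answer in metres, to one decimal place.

h = tᵢ·V₁·V₂ / (2·√(V₂²−V₁²)).
√(V₂²−V₁²) = √(1281² − 352²) = 1231.7 m/s.
h = 0.0415 s × 352 × 1281 / (2 × 1231.7) = 7.60 m.

7.6 m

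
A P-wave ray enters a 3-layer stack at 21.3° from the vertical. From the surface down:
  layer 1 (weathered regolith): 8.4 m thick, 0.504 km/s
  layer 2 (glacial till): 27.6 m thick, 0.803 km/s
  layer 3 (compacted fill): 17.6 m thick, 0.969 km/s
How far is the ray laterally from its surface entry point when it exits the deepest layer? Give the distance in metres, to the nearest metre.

Apply Snell's law at each interface; in layer i the horizontal offset is hᵢ·tan θᵢ.
Layer 1: θ = 21.30°; offset = 8.4·tan 21.30° = 3.275 m.
Layer 2: sin θ = 0.803·sin 21.3°/0.504 = 0.5788, θ = 35.36°; offset = 27.6·tan 35.36° = 19.587 m.
Layer 3: sin θ = 0.969·sin 21.3°/0.504 = 0.6984, θ = 44.30°; offset = 17.6·tan 44.30° = 17.174 m.
Total horizontal offset = 40.036 m.

40 m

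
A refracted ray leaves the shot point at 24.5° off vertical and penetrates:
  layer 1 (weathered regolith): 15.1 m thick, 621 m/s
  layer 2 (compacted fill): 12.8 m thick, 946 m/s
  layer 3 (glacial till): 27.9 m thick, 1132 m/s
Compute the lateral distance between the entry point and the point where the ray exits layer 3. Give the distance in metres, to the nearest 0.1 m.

49.5 m

p = sin θ₁/V₁ = sin 24.5°/621 = 6.6778e-04 s/m is conserved through the stack.
Layer 1: θ = 24.50°; offset = 15.1·tan 24.50° = 6.881 m.
Layer 2: sin θ = p·946 = 0.6317 → θ = 39.18°; offset = 12.8·tan 39.18° = 10.431 m.
Layer 3: sin θ = p·1132 = 0.7559 → θ = 49.11°; offset = 27.9·tan 49.11° = 32.216 m.
Σ offsets = 49.529 m.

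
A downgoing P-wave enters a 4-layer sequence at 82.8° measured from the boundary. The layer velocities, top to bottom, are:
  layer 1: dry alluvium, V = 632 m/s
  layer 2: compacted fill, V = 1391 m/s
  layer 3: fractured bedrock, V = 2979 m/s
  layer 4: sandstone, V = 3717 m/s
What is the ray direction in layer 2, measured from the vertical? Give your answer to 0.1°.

From the normal: θ₁ = 90° − 82.8° = 7.2°.
Snell's law across each interface conserves sin θ / V, so sin θ_2 = V_2·sin θ₁/V₁.
sin θ_2 = 1391 × sin 7.2° / 632 = 0.2759.
θ_2 = 16.01° from the vertical.

16.0°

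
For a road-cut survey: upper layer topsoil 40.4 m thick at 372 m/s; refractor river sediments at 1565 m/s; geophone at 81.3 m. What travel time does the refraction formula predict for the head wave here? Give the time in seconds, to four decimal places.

θ_c = arcsin(V₁/V₂) = arcsin(372/1565) = 13.75°, cos θ_c = 0.9713.
Intercept time tᵢ = 2h cos θ_c / V₁ = 2·40.4·0.9713/372 = 0.21098 s.
t = x/V₂ + tᵢ = 81.3/1565 + 0.21098 = 0.26293 s.

0.2629 s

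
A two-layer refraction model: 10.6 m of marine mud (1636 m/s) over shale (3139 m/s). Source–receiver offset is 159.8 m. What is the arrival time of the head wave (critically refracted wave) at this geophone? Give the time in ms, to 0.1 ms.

t = x/V₂ + 2h·√(V₂²−V₁²)/(V₁V₂).
√(V₂²−V₁²) = √(3139²−1636²) = 2679.0 m/s; delay term = 2·10.6·2679.0/(1636·3139) = 0.01106 s.
t = 159.8/3139 + 0.01106 = 0.06197 s.

62.0 ms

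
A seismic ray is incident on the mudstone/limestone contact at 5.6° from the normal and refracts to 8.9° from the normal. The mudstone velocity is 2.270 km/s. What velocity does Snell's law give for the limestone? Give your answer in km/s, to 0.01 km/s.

sin 5.6° = 0.0976; sin 8.9° = 0.1547.
V₂ = V₁·(sin θ₂/sin θ₁) = 2.270·(0.1547/0.0976) = 3.60 km/s.

3.60 km/s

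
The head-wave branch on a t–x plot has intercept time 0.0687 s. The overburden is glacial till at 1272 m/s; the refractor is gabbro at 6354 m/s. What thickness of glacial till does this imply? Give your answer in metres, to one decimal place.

θ_c = arcsin(1272/6354) = 11.55°; cos θ_c = 0.9798.
tᵢ = 2h cos θ_c/V₁ ⇒ h = tᵢ·V₁/(2 cos θ_c) = 0.0687·1272/(2·0.9798) = 44.60 m.

44.6 m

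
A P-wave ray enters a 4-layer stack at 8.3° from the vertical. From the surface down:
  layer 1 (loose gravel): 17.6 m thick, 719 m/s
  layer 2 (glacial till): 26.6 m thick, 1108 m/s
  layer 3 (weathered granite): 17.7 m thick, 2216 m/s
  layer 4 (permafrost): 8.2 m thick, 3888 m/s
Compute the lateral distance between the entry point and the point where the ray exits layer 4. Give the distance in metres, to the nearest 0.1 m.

27.7 m

p = sin θ₁/V₁ = sin 8.3°/719 = 2.0077e-04 s/m is conserved through the stack.
Layer 1: θ = 8.30°; offset = 17.6·tan 8.30° = 2.568 m.
Layer 2: sin θ = p·1108 = 0.2225 → θ = 12.85°; offset = 26.6·tan 12.85° = 6.069 m.
Layer 3: sin θ = p·2216 = 0.4449 → θ = 26.42°; offset = 17.7·tan 26.42° = 8.793 m.
Layer 4: sin θ = p·3888 = 0.7806 → θ = 51.32°; offset = 8.2·tan 51.32° = 10.241 m.
Σ offsets = 27.671 m.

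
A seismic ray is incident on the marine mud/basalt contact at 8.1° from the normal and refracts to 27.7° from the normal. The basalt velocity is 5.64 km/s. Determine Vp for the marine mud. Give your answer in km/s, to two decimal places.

1.71 km/s

sin 8.1° = 0.1409; sin 27.7° = 0.4648.
V₁ = V₂·(sin θ₁/sin θ₂) = 5.64·(0.1409/0.4648) = 1.71 km/s.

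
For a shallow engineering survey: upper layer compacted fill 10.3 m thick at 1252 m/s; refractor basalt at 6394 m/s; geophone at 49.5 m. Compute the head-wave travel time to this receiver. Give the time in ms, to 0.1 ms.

23.9 ms

θ_c = arcsin(V₁/V₂) = arcsin(1252/6394) = 11.29°, cos θ_c = 0.9806.
Intercept time tᵢ = 2h cos θ_c / V₁ = 2·10.3·0.9806/1252 = 0.01614 s.
t = x/V₂ + tᵢ = 49.5/6394 + 0.01614 = 0.02388 s.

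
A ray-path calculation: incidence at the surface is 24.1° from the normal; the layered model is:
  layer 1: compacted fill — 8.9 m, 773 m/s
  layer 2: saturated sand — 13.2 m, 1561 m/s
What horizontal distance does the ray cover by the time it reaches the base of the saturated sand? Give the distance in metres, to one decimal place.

Apply Snell's law at each interface; in layer i the horizontal offset is hᵢ·tan θᵢ.
Layer 1: θ = 24.10°; offset = 8.9·tan 24.10° = 3.981 m.
Layer 2: sin θ = 1561·sin 24.1°/773 = 0.8246, θ = 55.55°; offset = 13.2·tan 55.55° = 19.239 m.
Total horizontal offset = 23.221 m.

23.2 m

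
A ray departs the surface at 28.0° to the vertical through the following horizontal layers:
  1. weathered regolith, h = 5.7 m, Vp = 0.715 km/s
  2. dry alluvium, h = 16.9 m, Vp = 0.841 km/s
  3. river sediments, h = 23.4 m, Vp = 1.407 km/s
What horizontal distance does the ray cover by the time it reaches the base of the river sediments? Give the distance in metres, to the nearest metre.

p = sin θ₁/V₁ = sin 28.0°/0.715 = 6.5660e-01 s/km is conserved through the stack.
Layer 1: θ = 28.00°; offset = 5.7·tan 28.00° = 3.031 m.
Layer 2: sin θ = p·0.841 = 0.5522 → θ = 33.52°; offset = 16.9·tan 33.52° = 11.194 m.
Layer 3: sin θ = p·1.407 = 0.9238 → θ = 67.49°; offset = 23.4·tan 67.49° = 56.477 m.
Σ offsets = 70.701 m.

71 m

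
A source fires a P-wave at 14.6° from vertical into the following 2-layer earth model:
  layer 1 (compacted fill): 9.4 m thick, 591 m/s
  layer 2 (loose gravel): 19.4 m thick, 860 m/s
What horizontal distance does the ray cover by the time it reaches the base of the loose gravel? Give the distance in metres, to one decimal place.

10.1 m

Ray parameter p = sin 14.6° / 591 m/s = 4.2651e-04 s/m.
Layer 1: θ = 14.60°; offset = 9.4·tan 14.60° = 2.449 m.
Layer 2: sin θ = p·860 = 0.3668 → θ = 21.52°; offset = 19.4·tan 21.52° = 7.649 m.
Total horizontal offset = 10.098 m.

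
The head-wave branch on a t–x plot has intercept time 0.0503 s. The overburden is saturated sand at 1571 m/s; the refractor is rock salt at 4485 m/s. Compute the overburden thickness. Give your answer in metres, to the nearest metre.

42 m

h = tᵢ·V₁·V₂ / (2·√(V₂²−V₁²)).
√(V₂²−V₁²) = √(4485² − 1571²) = 4200.9 m/s.
h = 0.0503 s × 1571 × 4485 / (2 × 4200.9) = 42.18 m.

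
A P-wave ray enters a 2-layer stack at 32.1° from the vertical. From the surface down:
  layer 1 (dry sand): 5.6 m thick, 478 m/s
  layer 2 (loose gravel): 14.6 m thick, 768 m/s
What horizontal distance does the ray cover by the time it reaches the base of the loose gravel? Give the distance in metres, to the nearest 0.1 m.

27.5 m

Apply Snell's law at each interface; in layer i the horizontal offset is hᵢ·tan θᵢ.
Layer 1: θ = 32.10°; offset = 5.6·tan 32.10° = 3.513 m.
Layer 2: sin θ = 768·sin 32.1°/478 = 0.8538, θ = 58.63°; offset = 14.6·tan 58.63° = 23.944 m.
Σ offsets = 27.457 m.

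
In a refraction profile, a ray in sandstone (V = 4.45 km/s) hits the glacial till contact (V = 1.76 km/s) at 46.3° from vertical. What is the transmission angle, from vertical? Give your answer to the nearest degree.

17°

Snell's law: sin θ₂ = (V₂/V₁)·sin θ₁ = (1.76/4.45)·sin 46.3° = 0.2859.
θ₂ = sin⁻¹(0.2859) = 16.61° (from vertical).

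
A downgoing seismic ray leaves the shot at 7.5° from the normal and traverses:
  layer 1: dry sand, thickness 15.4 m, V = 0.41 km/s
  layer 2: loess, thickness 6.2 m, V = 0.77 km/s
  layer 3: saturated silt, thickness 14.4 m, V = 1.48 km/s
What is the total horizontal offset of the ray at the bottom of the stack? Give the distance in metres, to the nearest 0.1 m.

Apply Snell's law at each interface; in layer i the horizontal offset is hᵢ·tan θᵢ.
Layer 1: θ = 7.50°; offset = 15.4·tan 7.50° = 2.027 m.
Layer 2: sin θ = 0.77·sin 7.5°/0.41 = 0.2451, θ = 14.19°; offset = 6.2·tan 14.19° = 1.568 m.
Layer 3: sin θ = 1.48·sin 7.5°/0.41 = 0.4712, θ = 28.11°; offset = 14.4·tan 28.11° = 7.692 m.
Total horizontal offset = 11.287 m.

11.3 m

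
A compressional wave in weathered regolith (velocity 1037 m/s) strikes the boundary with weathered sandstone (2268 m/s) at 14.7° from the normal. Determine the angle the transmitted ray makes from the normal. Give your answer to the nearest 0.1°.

33.7°

Snell's law: sin θ₂ = (V₂/V₁)·sin θ₁ = (2268/1037)·sin 14.7° = 0.5550.
θ₂ = arcsin 0.5550 = 33.71° from the normal.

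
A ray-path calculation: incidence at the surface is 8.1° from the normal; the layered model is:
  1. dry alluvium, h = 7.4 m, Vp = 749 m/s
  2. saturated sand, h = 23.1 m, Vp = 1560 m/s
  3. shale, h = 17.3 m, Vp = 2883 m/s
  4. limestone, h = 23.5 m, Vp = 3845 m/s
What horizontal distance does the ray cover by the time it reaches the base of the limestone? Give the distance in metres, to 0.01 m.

43.93 m

Apply Snell's law at each interface; in layer i the horizontal offset is hᵢ·tan θᵢ.
Layer 1: θ = 8.10°; offset = 7.4·tan 8.10° = 1.0532 m.
Layer 2: sin θ = 1560·sin 8.1°/749 = 0.2935, θ = 17.07°; offset = 23.1·tan 17.07° = 7.0913 m.
Layer 3: sin θ = 2883·sin 8.1°/749 = 0.5423, θ = 32.84°; offset = 17.3·tan 32.84° = 11.1677 m.
Layer 4: sin θ = 3845·sin 8.1°/749 = 0.7233, θ = 46.33°; offset = 23.5·tan 46.33° = 24.6164 m.
Total horizontal offset = 43.9286 m.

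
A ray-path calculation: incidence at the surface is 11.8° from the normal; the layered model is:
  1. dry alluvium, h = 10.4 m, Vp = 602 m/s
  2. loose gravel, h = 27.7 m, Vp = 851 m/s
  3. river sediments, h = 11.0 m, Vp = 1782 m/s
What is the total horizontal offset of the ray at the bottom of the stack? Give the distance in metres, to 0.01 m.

18.90 m

Apply Snell's law at each interface; in layer i the horizontal offset is hᵢ·tan θᵢ.
Layer 1: θ = 11.80°; offset = 10.4·tan 11.80° = 2.1727 m.
Layer 2: sin θ = 851·sin 11.8°/602 = 0.2891, θ = 16.80°; offset = 27.7·tan 16.80° = 8.3646 m.
Layer 3: sin θ = 1782·sin 11.8°/602 = 0.6053, θ = 37.25°; offset = 11.0·tan 37.25° = 8.3655 m.
Summing the layer offsets gives 18.9028 m.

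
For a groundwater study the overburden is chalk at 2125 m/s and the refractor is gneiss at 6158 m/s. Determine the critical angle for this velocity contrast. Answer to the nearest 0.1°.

20.2°

At critical incidence the refracted ray runs along the interface (θ₂ = 90°), so sin θ_c = V₁/V₂.
θ_c = arcsin(2125/6158) = arcsin 0.3451 = 20.19°.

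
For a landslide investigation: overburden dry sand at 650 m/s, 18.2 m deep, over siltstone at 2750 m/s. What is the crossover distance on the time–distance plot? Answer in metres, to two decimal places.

46.32 m

θ_c = arcsin(650/2750) = 13.67°, so cos θ_c = 0.9717 and tᵢ = 2h cos θ_c/V₁ = 0.0544 s.
At crossover x/V₁ = x/V₂ + tᵢ ⇒ x = tᵢ/(1/V₁ − 1/V₂) = 0.05441/(1.5385e-03 − 3.6364e-04) = 46.32 m.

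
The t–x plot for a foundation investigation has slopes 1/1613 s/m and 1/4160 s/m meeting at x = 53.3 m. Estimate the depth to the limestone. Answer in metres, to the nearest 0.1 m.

17.7 m

x_cross = 2h·√((V₂+V₁)/(V₂−V₁)) → h = x_cross / (2·√((V₂+V₁)/(V₂−V₁))).
√((V₂+V₁)/(V₂−V₁)) = √((4160+1613)/(4160−1613)) = 1.5055.
h = 53.3 / (2·1.5055) = 17.70 m.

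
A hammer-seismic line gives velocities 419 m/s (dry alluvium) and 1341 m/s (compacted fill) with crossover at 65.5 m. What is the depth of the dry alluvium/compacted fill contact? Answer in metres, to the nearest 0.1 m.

x_cross = 2h·√((V₂+V₁)/(V₂−V₁)) → h = x_cross / (2·√((V₂+V₁)/(V₂−V₁))).
√((V₂+V₁)/(V₂−V₁)) = √((1341+419)/(1341−419)) = 1.3816.
h = 65.5 / (2·1.3816) = 23.70 m.

23.7 m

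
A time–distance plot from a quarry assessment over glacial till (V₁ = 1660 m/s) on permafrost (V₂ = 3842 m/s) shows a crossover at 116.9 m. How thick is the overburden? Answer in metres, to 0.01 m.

36.81 m

x_cross = 2h·√((V₂+V₁)/(V₂−V₁)) → h = x_cross / (2·√((V₂+V₁)/(V₂−V₁))).
√((V₂+V₁)/(V₂−V₁)) = √((3842+1660)/(3842−1660)) = 1.5879.
h = 116.9 / (2·1.5879) = 36.81 m.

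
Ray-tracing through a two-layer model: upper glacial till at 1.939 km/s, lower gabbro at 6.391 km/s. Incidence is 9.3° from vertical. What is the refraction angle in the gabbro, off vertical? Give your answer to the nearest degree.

32°

Snell's law: sin θ₂ = (V₂/V₁)·sin θ₁ = (6.391/1.939)·sin 9.3° = 0.5327.
θ₂ = arcsin 0.5327 = 32.18° from the normal.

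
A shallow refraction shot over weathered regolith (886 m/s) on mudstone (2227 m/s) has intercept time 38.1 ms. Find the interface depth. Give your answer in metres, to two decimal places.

h = tᵢ·V₁·V₂ / (2·√(V₂²−V₁²)).
√(V₂²−V₁²) = √(2227² − 886²) = 2043.2 m/s.
h = 0.0381 s × 886 × 2227 / (2 × 2043.2) = 18.40 m.

18.40 m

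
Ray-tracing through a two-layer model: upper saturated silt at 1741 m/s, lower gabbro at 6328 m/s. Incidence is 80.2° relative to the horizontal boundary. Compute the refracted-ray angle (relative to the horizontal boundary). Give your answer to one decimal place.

Convert to the normal: θ₁ = 90° − 80.2° = 9.8°.
sin θ₁/V₁ = sin θ₂/V₂ ⇒ sin θ₂ = 6328·sin 9.8°/1741 = 6328·0.1702/1741 = 0.6187.
θ₂ = arcsin 0.6187 = 38.22° from the normal.
From the interface: 90° − 38.22° = 51.78°.

51.8°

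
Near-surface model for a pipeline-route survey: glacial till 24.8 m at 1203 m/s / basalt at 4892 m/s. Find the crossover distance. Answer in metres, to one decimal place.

x_cross = 2h·√((V₂+V₁)/(V₂−V₁)).
(V₂+V₁)/(V₂−V₁) = (4892+1203)/(4892−1203) = 1.6522; √ = 1.2854.
x_cross = 2·24.8·1.2854 = 63.75 m.

63.8 m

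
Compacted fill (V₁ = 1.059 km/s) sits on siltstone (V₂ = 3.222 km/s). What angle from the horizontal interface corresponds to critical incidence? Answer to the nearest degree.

71°

Critical incidence: sin θ_c = V₁/V₂ = 1.059/3.222 = 0.3287.
θ_c = arcsin 0.3287 = 19.19°.
Measured from the interface: 90° − 19.19° = 70.81°.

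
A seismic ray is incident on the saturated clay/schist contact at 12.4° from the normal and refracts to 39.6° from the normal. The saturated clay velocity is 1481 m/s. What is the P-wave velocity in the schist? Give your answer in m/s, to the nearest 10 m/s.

sin 12.4° = 0.2147; sin 39.6° = 0.6374.
V₂ = V₁·(sin θ₂/sin θ₁) = 1481·(0.6374/0.2147) = 4396.23 m/s.

4400 m/s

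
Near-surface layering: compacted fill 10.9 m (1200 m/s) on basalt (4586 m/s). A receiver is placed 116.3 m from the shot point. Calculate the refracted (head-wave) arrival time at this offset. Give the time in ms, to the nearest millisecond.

43 ms

θ_c = arcsin(V₁/V₂) = arcsin(1200/4586) = 15.17°, cos θ_c = 0.9652.
Intercept time tᵢ = 2h cos θ_c / V₁ = 2·10.9·0.9652/1200 = 0.01753 s.
t = x/V₂ + tᵢ = 116.3/4586 + 0.01753 = 0.04289 s.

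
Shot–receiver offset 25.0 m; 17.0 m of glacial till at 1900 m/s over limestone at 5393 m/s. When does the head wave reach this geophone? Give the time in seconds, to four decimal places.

θ_c = arcsin(V₁/V₂) = arcsin(1900/5393) = 20.63°, cos θ_c = 0.9359.
Intercept time tᵢ = 2h cos θ_c / V₁ = 2·17.0·0.9359/1900 = 0.01675 s.
t = x/V₂ + tᵢ = 25.0/5393 + 0.01675 = 0.02138 s.

0.0214 s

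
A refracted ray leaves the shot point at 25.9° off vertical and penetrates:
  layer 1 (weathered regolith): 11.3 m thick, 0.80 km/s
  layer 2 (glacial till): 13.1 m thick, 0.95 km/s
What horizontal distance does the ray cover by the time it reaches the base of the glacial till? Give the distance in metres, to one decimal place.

13.4 m

Apply Snell's law at each interface; in layer i the horizontal offset is hᵢ·tan θᵢ.
Layer 1: θ = 25.90°; offset = 11.3·tan 25.90° = 5.487 m.
Layer 2: sin θ = 0.95·sin 25.9°/0.80 = 0.5187, θ = 31.25°; offset = 13.1·tan 31.25° = 7.948 m.
Summing the layer offsets gives 13.435 m.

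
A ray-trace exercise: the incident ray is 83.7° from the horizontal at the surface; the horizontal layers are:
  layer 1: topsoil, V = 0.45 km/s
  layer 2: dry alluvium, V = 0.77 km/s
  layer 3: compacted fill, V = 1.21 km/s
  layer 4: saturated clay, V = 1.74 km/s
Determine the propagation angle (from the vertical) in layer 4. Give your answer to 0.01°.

From the normal: θ₁ = 90° − 83.7° = 6.3°.
Ray parameter p = sin 6.3° / 0.45 = 2.4385e-01 s/km.
sin θ_4 = p·V_4 = 2.4385e-01 × 1.74 = 0.4243.
θ_4 = 25.11° from the vertical.

25.11°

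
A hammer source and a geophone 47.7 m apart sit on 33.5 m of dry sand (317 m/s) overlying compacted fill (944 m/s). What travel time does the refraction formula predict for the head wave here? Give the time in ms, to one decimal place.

249.6 ms

t = x/V₂ + 2h·√(V₂²−V₁²)/(V₁V₂).
√(V₂²−V₁²) = √(944²−317²) = 889.2 m/s; delay term = 2·33.5·889.2/(317·944) = 0.19908 s.
t = 47.7/944 + 0.19908 = 0.24961 s.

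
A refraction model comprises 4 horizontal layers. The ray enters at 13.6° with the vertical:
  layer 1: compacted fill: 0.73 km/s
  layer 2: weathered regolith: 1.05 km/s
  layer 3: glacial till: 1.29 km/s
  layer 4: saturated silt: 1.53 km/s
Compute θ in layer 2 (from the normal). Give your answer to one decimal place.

19.8°

Snell's law across each interface conserves sin θ / V, so sin θ_2 = V_2·sin θ₁/V₁.
sin θ_2 = 1.05 × sin 13.6° / 0.73 = 0.3382.
θ_2 = 19.77° from the vertical.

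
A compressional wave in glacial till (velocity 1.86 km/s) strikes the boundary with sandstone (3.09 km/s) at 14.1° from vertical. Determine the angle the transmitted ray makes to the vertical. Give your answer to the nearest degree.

24°

Snell's law: sin θ₂ = (V₂/V₁)·sin θ₁ = (3.09/1.86)·sin 14.1° = 0.4047.
θ₂ = arcsin 0.4047 = 23.87° from the normal.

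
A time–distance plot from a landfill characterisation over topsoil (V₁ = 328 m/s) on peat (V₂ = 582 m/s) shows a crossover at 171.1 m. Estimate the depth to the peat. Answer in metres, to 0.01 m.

h = (x_cross/2)·√((V₂−V₁)/(V₂+V₁)).
(V₂−V₁)/(V₂+V₁) = (582−328)/(582+328) = 0.2791; √ = 0.5283.
h = (171.1/2)·0.5283 = 45.20 m.

45.20 m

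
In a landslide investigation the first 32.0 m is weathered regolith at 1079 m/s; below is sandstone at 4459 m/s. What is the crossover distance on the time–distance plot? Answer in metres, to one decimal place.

81.9 m

θ_c = arcsin(1079/4459) = 14.00°, so cos θ_c = 0.9703 and tᵢ = 2h cos θ_c/V₁ = 0.0576 s.
At crossover x/V₁ = x/V₂ + tᵢ ⇒ x = tᵢ/(1/V₁ − 1/V₂) = 0.05755/(9.2678e-04 − 2.2427e-04) = 81.92 m.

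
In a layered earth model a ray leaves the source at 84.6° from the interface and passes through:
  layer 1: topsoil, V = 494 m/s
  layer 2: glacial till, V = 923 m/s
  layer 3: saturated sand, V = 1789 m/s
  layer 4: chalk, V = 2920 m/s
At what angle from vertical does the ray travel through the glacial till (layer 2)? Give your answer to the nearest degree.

From the normal: θ₁ = 90° − 84.6° = 5.4°.
Ray parameter p = sin 5.4° / 494 = 1.9050e-04 s/m.
sin θ_2 = p·V_2 = 1.9050e-04 × 923 = 0.1758.
θ_2 = arcsin 0.1758 = 10.13°.

10°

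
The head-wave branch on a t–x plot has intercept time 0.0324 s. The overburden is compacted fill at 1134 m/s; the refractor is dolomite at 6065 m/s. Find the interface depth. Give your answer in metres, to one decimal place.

h = tᵢ·V₁·V₂ / (2·√(V₂²−V₁²)).
√(V₂²−V₁²) = √(6065² − 1134²) = 5958.0 m/s.
h = 0.0324 s × 1134 × 6065 / (2 × 5958.0) = 18.70 m.

18.7 m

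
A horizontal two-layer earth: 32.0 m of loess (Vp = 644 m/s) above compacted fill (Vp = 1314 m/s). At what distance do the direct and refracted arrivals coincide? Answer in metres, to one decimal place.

109.4 m

θ_c = arcsin(644/1314) = 29.35°, so cos θ_c = 0.8717 and tᵢ = 2h cos θ_c/V₁ = 0.0866 s.
At crossover x/V₁ = x/V₂ + tᵢ ⇒ x = tᵢ/(1/V₁ − 1/V₂) = 0.08662/(1.5528e-03 − 7.6104e-04) = 109.41 m.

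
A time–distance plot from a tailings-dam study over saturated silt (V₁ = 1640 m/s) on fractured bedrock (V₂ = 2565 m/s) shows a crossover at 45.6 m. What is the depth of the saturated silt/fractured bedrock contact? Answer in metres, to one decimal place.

10.7 m

h = (x_cross/2)·√((V₂−V₁)/(V₂+V₁)).
(V₂−V₁)/(V₂+V₁) = (2565−1640)/(2565+1640) = 0.2200; √ = 0.4690.
h = (45.6/2)·0.4690 = 10.69 m.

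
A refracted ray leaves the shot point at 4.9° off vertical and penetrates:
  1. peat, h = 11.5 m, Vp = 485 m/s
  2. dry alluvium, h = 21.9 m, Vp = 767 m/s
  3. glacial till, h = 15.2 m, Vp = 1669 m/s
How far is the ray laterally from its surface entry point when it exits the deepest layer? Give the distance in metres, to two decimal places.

8.65 m

Ray parameter p = sin 4.9° / 485 m/s = 1.7612e-04 s/m.
Layer 1: θ = 4.90°; offset = 11.5·tan 4.90° = 0.9859 m.
Layer 2: sin θ = p·767 = 0.1351 → θ = 7.76°; offset = 21.9·tan 7.76° = 2.9857 m.
Layer 3: sin θ = p·1669 = 0.2939 → θ = 17.09°; offset = 15.2·tan 17.09° = 4.6744 m.
Σ offsets = 8.6459 m.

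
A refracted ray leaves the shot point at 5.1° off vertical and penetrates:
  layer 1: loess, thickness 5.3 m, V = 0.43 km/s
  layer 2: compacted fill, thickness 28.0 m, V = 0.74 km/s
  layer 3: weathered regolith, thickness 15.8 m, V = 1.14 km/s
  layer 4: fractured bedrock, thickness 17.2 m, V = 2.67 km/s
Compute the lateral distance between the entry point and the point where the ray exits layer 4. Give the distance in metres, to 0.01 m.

20.02 m

Ray parameter p = sin 5.1° / 0.43 km/s = 2.0673e-01 s/km.
Layer 1: θ = 5.10°; offset = 5.3·tan 5.10° = 0.4730 m.
Layer 2: sin θ = p·0.74 = 0.1530 → θ = 8.80°; offset = 28.0·tan 8.80° = 4.3345 m.
Layer 3: sin θ = p·1.14 = 0.2357 → θ = 13.63°; offset = 15.8·tan 13.63° = 3.8316 m.
Layer 4: sin θ = p·2.67 = 0.5520 → θ = 33.50°; offset = 17.2·tan 33.50° = 11.3855 m.
Total horizontal offset = 20.0245 m.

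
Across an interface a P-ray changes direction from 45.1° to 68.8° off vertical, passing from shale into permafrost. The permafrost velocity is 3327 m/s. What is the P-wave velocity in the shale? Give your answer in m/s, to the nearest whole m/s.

Snell's law: sin 45.1°/V₁ = sin 68.8°/V₂.
V₁ = V₂·sin 45.1°/sin 68.8° = 3327 × 0.7598 = 2527.71 m/s.

2528 m/s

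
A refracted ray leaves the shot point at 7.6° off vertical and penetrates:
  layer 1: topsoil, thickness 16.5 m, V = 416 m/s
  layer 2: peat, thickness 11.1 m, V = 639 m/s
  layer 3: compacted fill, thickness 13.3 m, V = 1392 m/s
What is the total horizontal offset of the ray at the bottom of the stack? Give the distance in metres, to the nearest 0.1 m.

11.1 m

Apply Snell's law at each interface; in layer i the horizontal offset is hᵢ·tan θᵢ.
Layer 1: θ = 7.60°; offset = 16.5·tan 7.60° = 2.202 m.
Layer 2: sin θ = 639·sin 7.6°/416 = 0.2032, θ = 11.72°; offset = 11.1·tan 11.72° = 2.303 m.
Layer 3: sin θ = 1392·sin 7.6°/416 = 0.4426, θ = 26.27°; offset = 13.3·tan 26.27° = 6.564 m.
Summing the layer offsets gives 11.068 m.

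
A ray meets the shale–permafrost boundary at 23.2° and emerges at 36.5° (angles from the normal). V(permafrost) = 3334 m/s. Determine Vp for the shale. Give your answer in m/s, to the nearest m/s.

Snell's law: sin 23.2°/V₁ = sin 36.5°/V₂.
V₁ = V₂·sin 23.2°/sin 36.5° = 3334 × 0.6623 = 2208.06 m/s.

2208 m/s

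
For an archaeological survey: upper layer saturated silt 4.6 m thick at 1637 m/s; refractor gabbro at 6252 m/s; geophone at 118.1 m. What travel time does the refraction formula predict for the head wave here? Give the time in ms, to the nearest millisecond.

24 ms

t = x/V₂ + 2h·√(V₂²−V₁²)/(V₁V₂).
√(V₂²−V₁²) = √(6252²−1637²) = 6033.9 m/s; delay term = 2·4.6·6033.9/(1637·6252) = 0.00542 s.
t = 118.1/6252 + 0.00542 = 0.02431 s.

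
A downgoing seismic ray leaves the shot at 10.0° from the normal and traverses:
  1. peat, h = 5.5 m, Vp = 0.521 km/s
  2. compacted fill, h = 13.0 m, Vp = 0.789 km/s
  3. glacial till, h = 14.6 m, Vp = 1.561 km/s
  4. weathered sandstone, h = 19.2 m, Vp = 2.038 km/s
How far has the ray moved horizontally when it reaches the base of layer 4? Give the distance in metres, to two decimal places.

31.18 m

Apply Snell's law at each interface; in layer i the horizontal offset is hᵢ·tan θᵢ.
Layer 1: θ = 10.00°; offset = 5.5·tan 10.00° = 0.9698 m.
Layer 2: sin θ = 0.789·sin 10.0°/0.521 = 0.2630, θ = 15.25°; offset = 13.0·tan 15.25° = 3.5433 m.
Layer 3: sin θ = 1.561·sin 10.0°/0.521 = 0.5203, θ = 31.35°; offset = 14.6·tan 31.35° = 8.8947 m.
Layer 4: sin θ = 2.038·sin 10.0°/0.521 = 0.6793, θ = 42.79°; offset = 19.2·tan 42.79° = 17.7706 m.
Σ offsets = 31.1785 m.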